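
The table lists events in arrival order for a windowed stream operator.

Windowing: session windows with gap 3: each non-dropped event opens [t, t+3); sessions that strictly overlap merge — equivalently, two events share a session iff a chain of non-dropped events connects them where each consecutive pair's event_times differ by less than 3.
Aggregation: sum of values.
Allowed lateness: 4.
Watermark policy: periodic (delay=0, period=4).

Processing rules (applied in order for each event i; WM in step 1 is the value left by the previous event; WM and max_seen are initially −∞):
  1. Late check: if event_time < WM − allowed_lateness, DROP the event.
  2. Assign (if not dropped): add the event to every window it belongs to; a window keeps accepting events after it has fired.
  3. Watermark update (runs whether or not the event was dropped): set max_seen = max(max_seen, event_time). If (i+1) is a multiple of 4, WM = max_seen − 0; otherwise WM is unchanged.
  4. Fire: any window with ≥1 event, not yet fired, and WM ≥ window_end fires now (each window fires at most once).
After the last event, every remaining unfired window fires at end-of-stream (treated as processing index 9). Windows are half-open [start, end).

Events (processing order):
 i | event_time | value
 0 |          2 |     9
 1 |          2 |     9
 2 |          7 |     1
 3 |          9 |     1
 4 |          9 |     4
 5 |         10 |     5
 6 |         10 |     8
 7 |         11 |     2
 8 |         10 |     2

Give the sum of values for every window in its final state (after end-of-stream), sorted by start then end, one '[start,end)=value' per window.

i=0 t=2 v=9: → [2,5); WM=−∞
i=1 t=2 v=9: → [2,5); WM=−∞
i=2 t=7 v=1: → [7,10); WM=−∞
i=3 t=9 v=1: → [7,12); WM=9
i=4 t=9 v=4: → [7,12); WM=9
i=5 t=10 v=5: → [7,13); WM=9
i=6 t=10 v=8: → [7,13); WM=9
i=7 t=11 v=2: → [7,14); WM=11
i=8 t=10 v=2: → [7,14); WM=11

[2,5)=18 [7,14)=23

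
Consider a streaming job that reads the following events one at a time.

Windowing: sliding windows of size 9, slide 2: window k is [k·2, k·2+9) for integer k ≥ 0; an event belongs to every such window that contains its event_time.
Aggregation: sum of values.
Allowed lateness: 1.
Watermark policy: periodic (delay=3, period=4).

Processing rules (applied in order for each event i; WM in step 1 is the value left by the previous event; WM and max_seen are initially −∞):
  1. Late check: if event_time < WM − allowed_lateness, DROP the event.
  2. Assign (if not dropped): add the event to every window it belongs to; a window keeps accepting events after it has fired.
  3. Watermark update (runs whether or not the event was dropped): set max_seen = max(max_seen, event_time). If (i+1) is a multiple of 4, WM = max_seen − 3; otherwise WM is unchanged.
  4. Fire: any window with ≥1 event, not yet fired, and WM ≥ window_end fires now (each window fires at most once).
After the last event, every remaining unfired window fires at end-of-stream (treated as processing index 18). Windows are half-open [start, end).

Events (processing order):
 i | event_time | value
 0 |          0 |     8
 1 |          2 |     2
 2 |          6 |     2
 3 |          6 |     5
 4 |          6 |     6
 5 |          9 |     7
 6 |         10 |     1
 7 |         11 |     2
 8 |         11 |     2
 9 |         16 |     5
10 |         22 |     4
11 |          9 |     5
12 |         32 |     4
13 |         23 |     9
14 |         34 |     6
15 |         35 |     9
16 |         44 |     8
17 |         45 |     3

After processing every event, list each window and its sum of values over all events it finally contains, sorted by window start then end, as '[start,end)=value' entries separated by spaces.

i=0 t=0 v=8: → [0,9); WM=−∞
i=1 t=2 v=2: → [2,11),[0,9); WM=−∞
i=2 t=6 v=2: → [6,15),[4,13),[2,11),[0,9); WM=−∞
i=3 t=6 v=5: → [6,15),[4,13),[2,11),[0,9); WM=3
i=4 t=6 v=6: → [6,15),[4,13),[2,11),[0,9); WM=3
i=5 t=9 v=7: → [8,17),[6,15),[4,13),[2,11); WM=3
i=6 t=10 v=1: → [10,19),[8,17),[6,15),[4,13),[2,11); WM=3
i=7 t=11 v=2: → [10,19),[8,17),[6,15),[4,13); WM=8
i=8 t=11 v=2: → [10,19),[8,17),[6,15),[4,13); WM=8
i=9 t=16 v=5: → [16,25),[14,23),[12,21),[10,19),[8,17); WM=8
i=10 t=22 v=4: → [22,31),[20,29),[18,27),[16,25),[14,23); WM=8
i=11 t=9 v=5: → [8,17),[6,15),[4,13),[2,11); WM=19; [0,9) fires=23 [2,11) fires=28 [4,13) fires=30 [6,15) fires=30 [8,17) fires=22 [10,19) fires=10
i=12 t=32 v=4: → [32,41),[30,39),[28,37),[26,35),[24,33); WM=19
i=13 t=23 v=9: → [22,31),[20,29),[18,27),[16,25); WM=19
i=14 t=34 v=6: → [34,43),[32,41),[30,39),[28,37),[26,35); WM=19
i=15 t=35 v=9: → [34,43),[32,41),[30,39),[28,37); WM=32; [12,21) fires=5 [14,23) fires=9 [16,25) fires=18 [18,27) fires=13 [20,29) fires=13 [22,31) fires=13
i=16 t=44 v=8: → [44,53),[42,51),[40,49),[38,47),[36,45); WM=32
i=17 t=45 v=3: → [44,53),[42,51),[40,49),[38,47); WM=32

[0,9)=23 [2,11)=28 [4,13)=30 [6,15)=30 [8,17)=22 [10,19)=10 [12,21)=5 [14,23)=9 [16,25)=18 [18,27)=13 [20,29)=13 [22,31)=13 [24,33)=4 [26,35)=10 [28,37)=19 [30,39)=19 [32,41)=19 [34,43)=15 [36,45)=8 [38,47)=11 [40,49)=11 [42,51)=11 [44,53)=11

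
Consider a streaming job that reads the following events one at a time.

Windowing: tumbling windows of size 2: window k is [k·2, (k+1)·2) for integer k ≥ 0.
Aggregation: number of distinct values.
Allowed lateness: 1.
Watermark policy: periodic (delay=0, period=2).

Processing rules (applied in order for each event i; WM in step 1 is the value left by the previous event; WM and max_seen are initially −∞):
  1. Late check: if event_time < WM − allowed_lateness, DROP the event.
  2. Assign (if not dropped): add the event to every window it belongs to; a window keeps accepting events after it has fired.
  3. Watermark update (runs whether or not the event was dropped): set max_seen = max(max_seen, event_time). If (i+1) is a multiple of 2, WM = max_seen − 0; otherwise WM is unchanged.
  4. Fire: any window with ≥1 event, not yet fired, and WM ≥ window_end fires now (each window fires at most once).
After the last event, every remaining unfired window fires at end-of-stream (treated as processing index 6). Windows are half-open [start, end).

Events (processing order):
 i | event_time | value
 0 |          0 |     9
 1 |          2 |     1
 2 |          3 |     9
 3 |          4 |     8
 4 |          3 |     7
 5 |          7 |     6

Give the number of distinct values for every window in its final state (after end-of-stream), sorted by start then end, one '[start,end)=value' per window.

[0,2)=1 [2,4)=3 [4,6)=1 [6,8)=1

i=0 t=0 v=9: → [0,2); WM=−∞
i=1 t=2 v=1: → [2,4); WM=2; [0,2) fires=1
i=2 t=3 v=9: → [2,4); WM=2
i=3 t=4 v=8: → [4,6); WM=4; [2,4) fires=2
i=4 t=3 v=7: → [2,4); WM=4
i=5 t=7 v=6: → [6,8); WM=7; [4,6) fires=1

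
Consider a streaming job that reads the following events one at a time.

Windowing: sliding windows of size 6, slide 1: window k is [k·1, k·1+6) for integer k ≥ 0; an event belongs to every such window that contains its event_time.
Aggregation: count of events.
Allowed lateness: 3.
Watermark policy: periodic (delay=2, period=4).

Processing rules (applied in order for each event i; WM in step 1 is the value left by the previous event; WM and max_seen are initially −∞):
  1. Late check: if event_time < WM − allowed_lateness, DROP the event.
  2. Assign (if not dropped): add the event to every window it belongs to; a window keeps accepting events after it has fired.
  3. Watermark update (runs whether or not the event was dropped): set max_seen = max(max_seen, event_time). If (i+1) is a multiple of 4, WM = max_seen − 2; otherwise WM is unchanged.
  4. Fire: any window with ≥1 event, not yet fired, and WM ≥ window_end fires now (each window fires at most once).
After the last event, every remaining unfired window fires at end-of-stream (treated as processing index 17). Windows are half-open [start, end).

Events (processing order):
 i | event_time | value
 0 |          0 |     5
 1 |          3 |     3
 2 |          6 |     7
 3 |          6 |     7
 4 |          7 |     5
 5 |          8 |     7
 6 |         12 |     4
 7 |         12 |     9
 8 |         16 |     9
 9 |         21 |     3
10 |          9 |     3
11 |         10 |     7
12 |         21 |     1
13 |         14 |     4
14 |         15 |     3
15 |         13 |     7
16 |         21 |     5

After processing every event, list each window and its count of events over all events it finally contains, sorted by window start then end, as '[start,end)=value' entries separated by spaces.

[0,6)=2 [1,7)=3 [2,8)=4 [3,9)=5 [4,10)=5 [5,11)=6 [6,12)=6 [7,13)=6 [8,14)=5 [9,15)=4 [10,16)=3 [11,17)=3 [12,18)=3 [13,19)=1 [14,20)=1 [15,21)=1 [16,22)=4 [17,23)=3 [18,24)=3 [19,25)=3 [20,26)=3 [21,27)=3

i=0 t=0 v=5: → [0,6); WM=−∞
i=1 t=3 v=3: → [3,9),[2,8),[1,7),[0,6); WM=−∞
i=2 t=6 v=7: → [6,12),[5,11),[4,10),[3,9),[2,8),[1,7); WM=−∞
i=3 t=6 v=7: → [6,12),[5,11),[4,10),[3,9),[2,8),[1,7); WM=4
i=4 t=7 v=5: → [7,13),[6,12),[5,11),[4,10),[3,9),[2,8); WM=4
i=5 t=8 v=7: → [8,14),[7,13),[6,12),[5,11),[4,10),[3,9); WM=4
i=6 t=12 v=4: → [12,18),[11,17),[10,16),[9,15),[8,14),[7,13); WM=4
i=7 t=12 v=9: → [12,18),[11,17),[10,16),[9,15),[8,14),[7,13); WM=10; [0,6) fires=2 [1,7) fires=3 [2,8) fires=4 [3,9) fires=5 [4,10) fires=4
i=8 t=16 v=9: → [16,22),[15,21),[14,20),[13,19),[12,18),[11,17); WM=10
i=9 t=21 v=3: → [21,27),[20,26),[19,25),[18,24),[17,23),[16,22); WM=10
i=10 t=9 v=3: → [9,15),[8,14),[7,13),[6,12),[5,11),[4,10); WM=10
i=11 t=10 v=7: → [10,16),[9,15),[8,14),[7,13),[6,12),[5,11); WM=19; [5,11) fires=6 [6,12) fires=6 [7,13) fires=6 [8,14) fires=5 [9,15) fires=4 [10,16) fires=3 [11,17) fires=3 [12,18) fires=3 [13,19) fires=1
i=12 t=21 v=1: → [21,27),[20,26),[19,25),[18,24),[17,23),[16,22); WM=19
i=13 t=14 v=4: DROP (t<19-3); WM=19
i=14 t=15 v=3: DROP (t<19-3); WM=19
i=15 t=13 v=7: DROP (t<19-3); WM=19
i=16 t=21 v=5: → [21,27),[20,26),[19,25),[18,24),[17,23),[16,22); WM=19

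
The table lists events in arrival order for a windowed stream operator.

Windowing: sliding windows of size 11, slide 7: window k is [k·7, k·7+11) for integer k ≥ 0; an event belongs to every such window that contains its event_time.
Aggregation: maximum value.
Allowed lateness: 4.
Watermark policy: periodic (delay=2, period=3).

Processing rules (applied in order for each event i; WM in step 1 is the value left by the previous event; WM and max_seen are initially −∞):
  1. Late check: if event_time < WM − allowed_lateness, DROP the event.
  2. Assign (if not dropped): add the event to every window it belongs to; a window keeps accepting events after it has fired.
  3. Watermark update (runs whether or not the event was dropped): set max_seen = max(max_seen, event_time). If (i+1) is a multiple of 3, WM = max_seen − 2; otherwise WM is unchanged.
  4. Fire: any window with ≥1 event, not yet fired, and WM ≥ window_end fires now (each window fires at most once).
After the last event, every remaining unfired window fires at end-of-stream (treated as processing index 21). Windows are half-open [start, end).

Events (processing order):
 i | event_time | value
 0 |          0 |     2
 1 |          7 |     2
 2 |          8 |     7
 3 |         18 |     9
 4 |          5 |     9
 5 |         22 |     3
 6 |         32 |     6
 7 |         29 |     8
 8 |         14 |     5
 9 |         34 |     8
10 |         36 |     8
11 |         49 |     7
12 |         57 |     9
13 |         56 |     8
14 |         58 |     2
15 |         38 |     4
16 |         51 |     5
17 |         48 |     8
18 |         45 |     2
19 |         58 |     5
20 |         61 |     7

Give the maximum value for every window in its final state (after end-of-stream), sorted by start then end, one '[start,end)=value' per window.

[0,11)=9 [7,18)=7 [14,25)=9 [21,32)=8 [28,39)=8 [35,46)=8 [42,53)=7 [49,60)=9 [56,67)=9

i=0 t=0 v=2: → [0,11); WM=−∞
i=1 t=7 v=2: → [7,18),[0,11); WM=−∞
i=2 t=8 v=7: → [7,18),[0,11); WM=6
i=3 t=18 v=9: → [14,25); WM=6
i=4 t=5 v=9: → [0,11); WM=6
i=5 t=22 v=3: → [21,32),[14,25); WM=20; [0,11) fires=9 [7,18) fires=7
i=6 t=32 v=6: → [28,39); WM=20
i=7 t=29 v=8: → [28,39),[21,32); WM=20
i=8 t=14 v=5: DROP (t<20-4); WM=30; [14,25) fires=9
i=9 t=34 v=8: → [28,39); WM=30
i=10 t=36 v=8: → [35,46),[28,39); WM=30
i=11 t=49 v=7: → [49,60),[42,53); WM=47; [21,32) fires=8 [28,39) fires=8 [35,46) fires=8
i=12 t=57 v=9: → [56,67),[49,60); WM=47
i=13 t=56 v=8: → [56,67),[49,60); WM=47
i=14 t=58 v=2: → [56,67),[49,60); WM=56; [42,53) fires=7
i=15 t=38 v=4: DROP (t<56-4); WM=56
i=16 t=51 v=5: DROP (t<56-4); WM=56
i=17 t=48 v=8: DROP (t<56-4); WM=56
i=18 t=45 v=2: DROP (t<56-4); WM=56
i=19 t=58 v=5: → [56,67),[49,60); WM=56
i=20 t=61 v=7: → [56,67); WM=59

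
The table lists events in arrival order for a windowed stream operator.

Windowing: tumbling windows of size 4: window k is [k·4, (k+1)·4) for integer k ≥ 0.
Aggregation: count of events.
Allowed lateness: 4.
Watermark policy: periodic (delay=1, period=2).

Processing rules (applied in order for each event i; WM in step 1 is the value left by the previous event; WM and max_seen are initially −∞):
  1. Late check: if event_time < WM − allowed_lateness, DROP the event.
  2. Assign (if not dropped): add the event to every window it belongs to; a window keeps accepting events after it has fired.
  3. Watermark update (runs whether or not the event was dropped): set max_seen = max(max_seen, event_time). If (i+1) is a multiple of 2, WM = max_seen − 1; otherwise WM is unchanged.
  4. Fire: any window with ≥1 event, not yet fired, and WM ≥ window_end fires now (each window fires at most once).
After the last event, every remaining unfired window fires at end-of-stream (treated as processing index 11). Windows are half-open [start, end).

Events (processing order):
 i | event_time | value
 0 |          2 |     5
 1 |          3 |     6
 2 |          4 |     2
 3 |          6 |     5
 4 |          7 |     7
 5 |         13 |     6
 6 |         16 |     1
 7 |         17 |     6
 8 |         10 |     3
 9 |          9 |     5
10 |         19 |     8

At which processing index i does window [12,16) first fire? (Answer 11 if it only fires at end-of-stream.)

i=0 t=2 v=5: → [0,4); WM=−∞
i=1 t=3 v=6: → [0,4); WM=2
i=2 t=4 v=2: → [4,8); WM=2
i=3 t=6 v=5: → [4,8); WM=5; [0,4) fires=2
i=4 t=7 v=7: → [4,8); WM=5
i=5 t=13 v=6: → [12,16); WM=12; [4,8) fires=3
i=6 t=16 v=1: → [16,20); WM=12
i=7 t=17 v=6: → [16,20); WM=16; [12,16) fires=1
i=8 t=10 v=3: DROP (t<16-4); WM=16
i=9 t=9 v=5: DROP (t<16-4); WM=16
i=10 t=19 v=8: → [16,20); WM=16

7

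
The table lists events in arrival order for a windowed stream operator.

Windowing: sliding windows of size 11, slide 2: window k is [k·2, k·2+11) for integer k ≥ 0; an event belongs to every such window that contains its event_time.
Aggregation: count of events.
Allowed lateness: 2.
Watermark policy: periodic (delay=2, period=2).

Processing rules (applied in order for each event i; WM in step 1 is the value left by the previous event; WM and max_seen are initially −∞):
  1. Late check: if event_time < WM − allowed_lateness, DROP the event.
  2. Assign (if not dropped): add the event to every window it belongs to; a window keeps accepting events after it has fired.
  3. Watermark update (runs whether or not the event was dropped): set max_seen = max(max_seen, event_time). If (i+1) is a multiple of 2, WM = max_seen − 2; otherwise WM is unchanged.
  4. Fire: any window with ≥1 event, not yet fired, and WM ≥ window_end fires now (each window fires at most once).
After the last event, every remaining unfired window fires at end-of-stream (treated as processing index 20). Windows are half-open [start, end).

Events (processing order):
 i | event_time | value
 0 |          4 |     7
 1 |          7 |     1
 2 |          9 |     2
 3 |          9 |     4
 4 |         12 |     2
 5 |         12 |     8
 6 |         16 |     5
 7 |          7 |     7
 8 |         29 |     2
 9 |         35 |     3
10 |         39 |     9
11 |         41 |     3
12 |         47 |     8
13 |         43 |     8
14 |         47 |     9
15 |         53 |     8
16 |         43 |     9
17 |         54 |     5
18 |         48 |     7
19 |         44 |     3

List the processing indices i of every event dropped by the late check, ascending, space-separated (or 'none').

i=0 t=4 v=7: → [4,15),[2,13),[0,11); WM=−∞
i=1 t=7 v=1: → [6,17),[4,15),[2,13),[0,11); WM=5
i=2 t=9 v=2: → [8,19),[6,17),[4,15),[2,13),[0,11); WM=5
i=3 t=9 v=4: → [8,19),[6,17),[4,15),[2,13),[0,11); WM=7
i=4 t=12 v=2: → [12,23),[10,21),[8,19),[6,17),[4,15),[2,13); WM=7
i=5 t=12 v=8: → [12,23),[10,21),[8,19),[6,17),[4,15),[2,13); WM=10
i=6 t=16 v=5: → [16,27),[14,25),[12,23),[10,21),[8,19),[6,17); WM=10
i=7 t=7 v=7: DROP (t<10-2); WM=14; [0,11) fires=4 [2,13) fires=6
i=8 t=29 v=2: → [28,39),[26,37),[24,35),[22,33),[20,31); WM=14
i=9 t=35 v=3: → [34,45),[32,43),[30,41),[28,39),[26,37); WM=33; [4,15) fires=6 [6,17) fires=6 [8,19) fires=5 [10,21) fires=3 [12,23) fires=3 [14,25) fires=1 [16,27) fires=1 [20,31) fires=1 [22,33) fires=1
i=10 t=39 v=9: → [38,49),[36,47),[34,45),[32,43),[30,41); WM=33
i=11 t=41 v=3: → [40,51),[38,49),[36,47),[34,45),[32,43); WM=39; [24,35) fires=1 [26,37) fires=2 [28,39) fires=2
i=12 t=47 v=8: → [46,57),[44,55),[42,53),[40,51),[38,49); WM=39
i=13 t=43 v=8: → [42,53),[40,51),[38,49),[36,47),[34,45); WM=45; [30,41) fires=2 [32,43) fires=3 [34,45) fires=4
i=14 t=47 v=9: → [46,57),[44,55),[42,53),[40,51),[38,49); WM=45
i=15 t=53 v=8: → [52,63),[50,61),[48,59),[46,57),[44,55); WM=51; [36,47) fires=3 [38,49) fires=5 [40,51) fires=4
i=16 t=43 v=9: DROP (t<51-2); WM=51
i=17 t=54 v=5: → [54,65),[52,63),[50,61),[48,59),[46,57),[44,55); WM=52
i=18 t=48 v=7: DROP (t<52-2); WM=52
i=19 t=44 v=3: DROP (t<52-2); WM=52

7 16 18 19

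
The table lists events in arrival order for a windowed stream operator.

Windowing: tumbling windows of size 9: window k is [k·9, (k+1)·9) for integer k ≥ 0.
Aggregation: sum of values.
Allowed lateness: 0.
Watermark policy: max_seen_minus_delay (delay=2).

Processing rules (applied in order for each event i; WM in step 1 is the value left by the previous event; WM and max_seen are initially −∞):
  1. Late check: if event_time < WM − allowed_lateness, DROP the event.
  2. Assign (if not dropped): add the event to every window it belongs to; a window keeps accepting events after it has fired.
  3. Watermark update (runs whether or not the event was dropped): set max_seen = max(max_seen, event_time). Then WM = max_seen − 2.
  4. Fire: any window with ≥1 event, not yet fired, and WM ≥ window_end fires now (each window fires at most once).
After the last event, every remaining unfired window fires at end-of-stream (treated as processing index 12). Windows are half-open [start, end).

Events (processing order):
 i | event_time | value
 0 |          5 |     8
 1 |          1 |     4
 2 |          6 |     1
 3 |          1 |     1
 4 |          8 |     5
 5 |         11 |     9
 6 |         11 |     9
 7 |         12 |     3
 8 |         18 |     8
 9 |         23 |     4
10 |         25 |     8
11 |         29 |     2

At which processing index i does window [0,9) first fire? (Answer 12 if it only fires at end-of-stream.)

5

i=0 t=5 v=8: → [0,9); WM=3
i=1 t=1 v=4: DROP (t<3-0); WM=3
i=2 t=6 v=1: → [0,9); WM=4
i=3 t=1 v=1: DROP (t<4-0); WM=4
i=4 t=8 v=5: → [0,9); WM=6
i=5 t=11 v=9: → [9,18); WM=9; [0,9) fires=14
i=6 t=11 v=9: → [9,18); WM=9
i=7 t=12 v=3: → [9,18); WM=10
i=8 t=18 v=8: → [18,27); WM=16
i=9 t=23 v=4: → [18,27); WM=21; [9,18) fires=21
i=10 t=25 v=8: → [18,27); WM=23
i=11 t=29 v=2: → [27,36); WM=27; [18,27) fires=20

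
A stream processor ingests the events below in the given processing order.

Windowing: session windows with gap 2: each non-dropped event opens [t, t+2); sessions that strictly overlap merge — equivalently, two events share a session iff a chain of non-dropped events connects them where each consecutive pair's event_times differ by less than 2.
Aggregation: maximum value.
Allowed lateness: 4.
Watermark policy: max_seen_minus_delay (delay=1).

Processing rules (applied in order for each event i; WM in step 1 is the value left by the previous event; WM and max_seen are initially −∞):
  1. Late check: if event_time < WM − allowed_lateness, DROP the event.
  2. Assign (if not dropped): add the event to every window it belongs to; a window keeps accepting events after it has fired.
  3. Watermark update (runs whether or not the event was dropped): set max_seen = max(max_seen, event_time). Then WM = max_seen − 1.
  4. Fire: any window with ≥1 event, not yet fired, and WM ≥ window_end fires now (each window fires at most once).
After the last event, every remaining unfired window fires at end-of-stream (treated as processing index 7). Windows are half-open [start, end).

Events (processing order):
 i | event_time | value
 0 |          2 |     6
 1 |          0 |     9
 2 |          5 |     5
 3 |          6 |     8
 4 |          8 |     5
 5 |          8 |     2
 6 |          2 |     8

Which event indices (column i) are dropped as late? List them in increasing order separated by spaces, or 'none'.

6

i=0 t=2 v=6: → [2,4); WM=1
i=1 t=0 v=9: → [0,2); WM=1
i=2 t=5 v=5: → [5,7); WM=4
i=3 t=6 v=8: → [5,8); WM=5
i=4 t=8 v=5: → [8,10); WM=7
i=5 t=8 v=2: → [8,10); WM=7
i=6 t=2 v=8: DROP (t<7-4); WM=7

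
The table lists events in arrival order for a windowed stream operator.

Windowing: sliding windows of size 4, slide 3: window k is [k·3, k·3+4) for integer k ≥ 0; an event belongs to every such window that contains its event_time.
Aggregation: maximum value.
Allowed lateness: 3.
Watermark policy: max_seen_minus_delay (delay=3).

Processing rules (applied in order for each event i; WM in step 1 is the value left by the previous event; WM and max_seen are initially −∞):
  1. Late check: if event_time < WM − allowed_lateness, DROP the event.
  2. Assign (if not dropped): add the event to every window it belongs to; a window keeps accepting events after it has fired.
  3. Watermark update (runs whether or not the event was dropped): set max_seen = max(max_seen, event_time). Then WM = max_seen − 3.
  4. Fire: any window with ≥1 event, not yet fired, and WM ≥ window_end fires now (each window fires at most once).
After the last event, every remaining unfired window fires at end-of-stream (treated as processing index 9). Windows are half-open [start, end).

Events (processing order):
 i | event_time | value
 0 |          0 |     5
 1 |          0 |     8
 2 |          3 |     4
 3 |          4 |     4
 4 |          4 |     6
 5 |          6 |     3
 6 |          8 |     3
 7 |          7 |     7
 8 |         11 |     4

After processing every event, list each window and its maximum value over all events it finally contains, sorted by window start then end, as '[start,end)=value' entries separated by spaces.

[0,4)=8 [3,7)=6 [6,10)=7 [9,13)=4

i=0 t=0 v=5: → [0,4); WM=-3
i=1 t=0 v=8: → [0,4); WM=-3
i=2 t=3 v=4: → [3,7),[0,4); WM=0
i=3 t=4 v=4: → [3,7); WM=1
i=4 t=4 v=6: → [3,7); WM=1
i=5 t=6 v=3: → [6,10),[3,7); WM=3
i=6 t=8 v=3: → [6,10); WM=5; [0,4) fires=8
i=7 t=7 v=7: → [6,10); WM=5
i=8 t=11 v=4: → [9,13); WM=8; [3,7) fires=6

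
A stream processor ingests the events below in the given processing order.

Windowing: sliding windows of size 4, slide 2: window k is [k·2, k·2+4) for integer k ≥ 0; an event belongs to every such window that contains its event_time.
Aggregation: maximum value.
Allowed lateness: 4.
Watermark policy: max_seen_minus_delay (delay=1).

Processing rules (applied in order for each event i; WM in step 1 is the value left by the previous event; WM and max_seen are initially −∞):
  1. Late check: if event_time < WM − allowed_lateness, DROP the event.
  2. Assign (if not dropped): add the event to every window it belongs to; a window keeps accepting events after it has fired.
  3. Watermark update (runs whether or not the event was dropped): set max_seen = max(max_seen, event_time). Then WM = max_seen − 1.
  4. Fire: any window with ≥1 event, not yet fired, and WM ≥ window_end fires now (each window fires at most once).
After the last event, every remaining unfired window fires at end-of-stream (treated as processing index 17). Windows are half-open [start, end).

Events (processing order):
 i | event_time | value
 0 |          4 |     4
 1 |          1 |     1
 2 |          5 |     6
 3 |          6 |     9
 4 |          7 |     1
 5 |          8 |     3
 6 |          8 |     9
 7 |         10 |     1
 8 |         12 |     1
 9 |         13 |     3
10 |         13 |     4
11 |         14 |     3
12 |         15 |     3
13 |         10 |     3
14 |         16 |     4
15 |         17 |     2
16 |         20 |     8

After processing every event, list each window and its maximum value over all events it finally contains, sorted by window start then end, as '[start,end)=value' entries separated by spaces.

[0,4)=1 [2,6)=6 [4,8)=9 [6,10)=9 [8,12)=9 [10,14)=4 [12,16)=4 [14,18)=4 [16,20)=4 [18,22)=8 [20,24)=8

i=0 t=4 v=4: → [4,8),[2,6); WM=3
i=1 t=1 v=1: → [0,4); WM=3
i=2 t=5 v=6: → [4,8),[2,6); WM=4; [0,4) fires=1
i=3 t=6 v=9: → [6,10),[4,8); WM=5
i=4 t=7 v=1: → [6,10),[4,8); WM=6; [2,6) fires=6
i=5 t=8 v=3: → [8,12),[6,10); WM=7
i=6 t=8 v=9: → [8,12),[6,10); WM=7
i=7 t=10 v=1: → [10,14),[8,12); WM=9; [4,8) fires=9
i=8 t=12 v=1: → [12,16),[10,14); WM=11; [6,10) fires=9
i=9 t=13 v=3: → [12,16),[10,14); WM=12; [8,12) fires=9
i=10 t=13 v=4: → [12,16),[10,14); WM=12
i=11 t=14 v=3: → [14,18),[12,16); WM=13
i=12 t=15 v=3: → [14,18),[12,16); WM=14; [10,14) fires=4
i=13 t=10 v=3: → [10,14),[8,12); WM=14
i=14 t=16 v=4: → [16,20),[14,18); WM=15
i=15 t=17 v=2: → [16,20),[14,18); WM=16; [12,16) fires=4
i=16 t=20 v=8: → [20,24),[18,22); WM=19; [14,18) fires=4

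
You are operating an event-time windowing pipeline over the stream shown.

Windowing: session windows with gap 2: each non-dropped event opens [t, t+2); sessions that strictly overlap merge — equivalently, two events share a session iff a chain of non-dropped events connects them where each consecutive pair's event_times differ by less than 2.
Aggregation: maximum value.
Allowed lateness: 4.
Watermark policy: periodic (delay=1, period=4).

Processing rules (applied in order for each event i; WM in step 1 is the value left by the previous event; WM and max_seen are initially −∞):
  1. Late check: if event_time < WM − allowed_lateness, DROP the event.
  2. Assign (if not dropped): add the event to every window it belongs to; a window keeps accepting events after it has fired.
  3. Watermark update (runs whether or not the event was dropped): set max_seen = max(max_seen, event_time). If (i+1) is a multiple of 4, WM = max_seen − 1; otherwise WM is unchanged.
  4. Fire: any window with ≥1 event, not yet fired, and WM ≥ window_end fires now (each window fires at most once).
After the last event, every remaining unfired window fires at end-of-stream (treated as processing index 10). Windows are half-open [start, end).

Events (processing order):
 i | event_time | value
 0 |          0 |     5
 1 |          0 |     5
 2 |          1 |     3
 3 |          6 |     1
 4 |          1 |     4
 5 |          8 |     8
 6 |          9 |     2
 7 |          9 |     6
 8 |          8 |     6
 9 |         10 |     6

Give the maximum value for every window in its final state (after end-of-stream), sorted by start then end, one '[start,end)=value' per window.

[0,3)=5 [6,8)=1 [8,12)=8

i=0 t=0 v=5: → [0,2); WM=−∞
i=1 t=0 v=5: → [0,2); WM=−∞
i=2 t=1 v=3: → [0,3); WM=−∞
i=3 t=6 v=1: → [6,8); WM=5
i=4 t=1 v=4: → [0,3); WM=5
i=5 t=8 v=8: → [8,10); WM=5
i=6 t=9 v=2: → [8,11); WM=5
i=7 t=9 v=6: → [8,11); WM=8
i=8 t=8 v=6: → [8,11); WM=8
i=9 t=10 v=6: → [8,12); WM=8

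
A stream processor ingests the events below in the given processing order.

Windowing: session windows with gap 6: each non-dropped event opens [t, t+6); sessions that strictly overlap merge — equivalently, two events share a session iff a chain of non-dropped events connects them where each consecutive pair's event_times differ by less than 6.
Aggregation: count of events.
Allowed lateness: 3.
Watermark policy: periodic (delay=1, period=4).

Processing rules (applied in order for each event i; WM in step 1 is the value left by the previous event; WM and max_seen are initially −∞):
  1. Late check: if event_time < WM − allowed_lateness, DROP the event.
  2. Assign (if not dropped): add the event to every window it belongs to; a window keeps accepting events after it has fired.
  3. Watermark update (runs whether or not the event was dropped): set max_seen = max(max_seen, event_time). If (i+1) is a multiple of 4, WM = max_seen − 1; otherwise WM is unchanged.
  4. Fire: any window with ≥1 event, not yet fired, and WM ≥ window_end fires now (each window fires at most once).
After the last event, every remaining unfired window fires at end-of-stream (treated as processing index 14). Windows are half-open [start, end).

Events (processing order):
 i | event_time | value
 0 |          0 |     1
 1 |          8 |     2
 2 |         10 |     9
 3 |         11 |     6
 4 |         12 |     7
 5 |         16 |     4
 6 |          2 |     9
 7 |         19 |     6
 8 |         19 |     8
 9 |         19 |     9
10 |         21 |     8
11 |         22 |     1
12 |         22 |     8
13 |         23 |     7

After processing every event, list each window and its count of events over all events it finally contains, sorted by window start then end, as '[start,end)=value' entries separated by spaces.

[0,6)=1 [8,29)=12

i=0 t=0 v=1: → [0,6); WM=−∞
i=1 t=8 v=2: → [8,14); WM=−∞
i=2 t=10 v=9: → [8,16); WM=−∞
i=3 t=11 v=6: → [8,17); WM=10
i=4 t=12 v=7: → [8,18); WM=10
i=5 t=16 v=4: → [8,22); WM=10
i=6 t=2 v=9: DROP (t<10-3); WM=10
i=7 t=19 v=6: → [8,25); WM=18
i=8 t=19 v=8: → [8,25); WM=18
i=9 t=19 v=9: → [8,25); WM=18
i=10 t=21 v=8: → [8,27); WM=18
i=11 t=22 v=1: → [8,28); WM=21
i=12 t=22 v=8: → [8,28); WM=21
i=13 t=23 v=7: → [8,29); WM=21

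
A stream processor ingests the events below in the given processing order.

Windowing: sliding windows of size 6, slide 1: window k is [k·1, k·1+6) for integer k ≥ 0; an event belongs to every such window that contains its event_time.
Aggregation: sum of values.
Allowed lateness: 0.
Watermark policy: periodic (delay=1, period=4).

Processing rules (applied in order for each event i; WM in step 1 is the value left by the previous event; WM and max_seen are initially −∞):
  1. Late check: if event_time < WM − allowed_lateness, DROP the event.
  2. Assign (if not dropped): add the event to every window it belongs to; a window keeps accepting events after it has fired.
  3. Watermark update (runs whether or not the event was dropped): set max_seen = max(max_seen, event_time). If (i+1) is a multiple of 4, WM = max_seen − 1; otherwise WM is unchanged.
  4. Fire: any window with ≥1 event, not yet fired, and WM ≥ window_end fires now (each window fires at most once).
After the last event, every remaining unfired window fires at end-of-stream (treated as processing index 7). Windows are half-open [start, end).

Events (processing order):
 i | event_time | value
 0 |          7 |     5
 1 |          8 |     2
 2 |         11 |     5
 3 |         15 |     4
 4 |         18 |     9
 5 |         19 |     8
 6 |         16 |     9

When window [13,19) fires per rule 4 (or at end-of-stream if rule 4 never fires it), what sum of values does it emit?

22

i=0 t=7 v=5: → [7,13),[6,12),[5,11),[4,10),[3,9),[2,8); WM=−∞
i=1 t=8 v=2: → [8,14),[7,13),[6,12),[5,11),[4,10),[3,9); WM=−∞
i=2 t=11 v=5: → [11,17),[10,16),[9,15),[8,14),[7,13),[6,12); WM=−∞
i=3 t=15 v=4: → [15,21),[14,20),[13,19),[12,18),[11,17),[10,16); WM=14; [2,8) fires=5 [3,9) fires=7 [4,10) fires=7 [5,11) fires=7 [6,12) fires=12 [7,13) fires=12 [8,14) fires=7
i=4 t=18 v=9: → [18,24),[17,23),[16,22),[15,21),[14,20),[13,19); WM=14
i=5 t=19 v=8: → [19,25),[18,24),[17,23),[16,22),[15,21),[14,20); WM=14
i=6 t=16 v=9: → [16,22),[15,21),[14,20),[13,19),[12,18),[11,17); WM=14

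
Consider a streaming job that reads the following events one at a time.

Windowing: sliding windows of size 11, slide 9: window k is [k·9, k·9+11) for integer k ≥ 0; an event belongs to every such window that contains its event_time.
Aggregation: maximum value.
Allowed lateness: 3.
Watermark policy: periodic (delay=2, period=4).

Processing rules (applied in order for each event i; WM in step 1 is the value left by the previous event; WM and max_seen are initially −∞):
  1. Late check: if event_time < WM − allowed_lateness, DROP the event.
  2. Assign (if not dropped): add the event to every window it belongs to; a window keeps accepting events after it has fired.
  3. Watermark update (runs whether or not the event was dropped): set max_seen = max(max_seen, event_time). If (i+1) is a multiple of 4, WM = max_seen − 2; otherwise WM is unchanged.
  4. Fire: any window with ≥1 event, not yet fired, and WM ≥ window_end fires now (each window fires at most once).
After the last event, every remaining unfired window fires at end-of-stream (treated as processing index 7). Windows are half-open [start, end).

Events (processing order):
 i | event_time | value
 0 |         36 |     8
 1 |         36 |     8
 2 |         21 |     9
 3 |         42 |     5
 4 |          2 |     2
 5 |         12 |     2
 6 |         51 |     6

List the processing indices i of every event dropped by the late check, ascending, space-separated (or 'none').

4 5

i=0 t=36 v=8: → [36,47),[27,38); WM=−∞
i=1 t=36 v=8: → [36,47),[27,38); WM=−∞
i=2 t=21 v=9: → [18,29); WM=−∞
i=3 t=42 v=5: → [36,47); WM=40; [18,29) fires=9 [27,38) fires=8
i=4 t=2 v=2: DROP (t<40-3); WM=40
i=5 t=12 v=2: DROP (t<40-3); WM=40
i=6 t=51 v=6: → [45,56); WM=40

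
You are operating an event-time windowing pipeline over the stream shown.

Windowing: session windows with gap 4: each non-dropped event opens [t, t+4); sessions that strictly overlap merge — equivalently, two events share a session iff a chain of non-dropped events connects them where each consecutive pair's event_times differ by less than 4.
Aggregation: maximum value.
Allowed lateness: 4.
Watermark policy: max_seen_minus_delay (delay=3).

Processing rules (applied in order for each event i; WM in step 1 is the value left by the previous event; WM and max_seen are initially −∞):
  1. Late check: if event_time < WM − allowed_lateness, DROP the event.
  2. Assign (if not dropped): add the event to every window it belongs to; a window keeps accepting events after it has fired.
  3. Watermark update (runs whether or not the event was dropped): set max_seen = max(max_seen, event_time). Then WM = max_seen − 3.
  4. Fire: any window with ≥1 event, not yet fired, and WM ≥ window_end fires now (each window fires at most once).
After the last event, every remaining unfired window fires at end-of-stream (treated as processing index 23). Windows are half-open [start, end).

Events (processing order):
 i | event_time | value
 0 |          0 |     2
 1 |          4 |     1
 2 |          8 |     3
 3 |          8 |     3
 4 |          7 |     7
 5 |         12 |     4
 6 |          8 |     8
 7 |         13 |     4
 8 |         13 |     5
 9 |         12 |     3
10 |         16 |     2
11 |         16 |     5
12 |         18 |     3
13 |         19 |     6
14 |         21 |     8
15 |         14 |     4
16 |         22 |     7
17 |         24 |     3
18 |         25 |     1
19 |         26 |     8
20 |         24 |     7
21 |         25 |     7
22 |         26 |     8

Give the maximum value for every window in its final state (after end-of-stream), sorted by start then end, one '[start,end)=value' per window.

i=0 t=0 v=2: → [0,4); WM=-3
i=1 t=4 v=1: → [4,8); WM=1
i=2 t=8 v=3: → [8,12); WM=5
i=3 t=8 v=3: → [8,12); WM=5
i=4 t=7 v=7: → [4,12); WM=5
i=5 t=12 v=4: → [12,16); WM=9
i=6 t=8 v=8: → [4,12); WM=9
i=7 t=13 v=4: → [12,17); WM=10
i=8 t=13 v=5: → [12,17); WM=10
i=9 t=12 v=3: → [12,17); WM=10
i=10 t=16 v=2: → [12,20); WM=13
i=11 t=16 v=5: → [12,20); WM=13
i=12 t=18 v=3: → [12,22); WM=15
i=13 t=19 v=6: → [12,23); WM=16
i=14 t=21 v=8: → [12,25); WM=18
i=15 t=14 v=4: → [12,25); WM=18
i=16 t=22 v=7: → [12,26); WM=19
i=17 t=24 v=3: → [12,28); WM=21
i=18 t=25 v=1: → [12,29); WM=22
i=19 t=26 v=8: → [12,30); WM=23
i=20 t=24 v=7: → [12,30); WM=23
i=21 t=25 v=7: → [12,30); WM=23
i=22 t=26 v=8: → [12,30); WM=23

[0,4)=2 [4,12)=8 [12,30)=8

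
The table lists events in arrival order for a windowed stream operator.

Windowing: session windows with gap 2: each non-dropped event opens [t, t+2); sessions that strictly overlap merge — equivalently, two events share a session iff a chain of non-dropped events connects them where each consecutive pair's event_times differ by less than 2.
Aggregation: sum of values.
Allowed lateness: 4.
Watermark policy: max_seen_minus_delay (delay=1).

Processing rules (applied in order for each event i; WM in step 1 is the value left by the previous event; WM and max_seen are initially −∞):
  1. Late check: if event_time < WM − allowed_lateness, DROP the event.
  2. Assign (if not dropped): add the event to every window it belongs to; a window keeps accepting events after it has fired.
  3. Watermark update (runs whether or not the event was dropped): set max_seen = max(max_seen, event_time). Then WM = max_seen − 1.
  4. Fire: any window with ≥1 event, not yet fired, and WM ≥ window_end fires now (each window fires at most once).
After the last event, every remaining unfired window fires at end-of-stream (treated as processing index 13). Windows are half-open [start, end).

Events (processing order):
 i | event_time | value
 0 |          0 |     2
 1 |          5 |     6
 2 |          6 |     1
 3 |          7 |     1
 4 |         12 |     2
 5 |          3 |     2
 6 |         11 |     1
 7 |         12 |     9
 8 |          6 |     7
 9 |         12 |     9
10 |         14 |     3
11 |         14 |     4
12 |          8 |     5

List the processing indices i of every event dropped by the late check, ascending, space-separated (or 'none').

i=0 t=0 v=2: → [0,2); WM=-1
i=1 t=5 v=6: → [5,7); WM=4
i=2 t=6 v=1: → [5,8); WM=5
i=3 t=7 v=1: → [5,9); WM=6
i=4 t=12 v=2: → [12,14); WM=11
i=5 t=3 v=2: DROP (t<11-4); WM=11
i=6 t=11 v=1: → [11,14); WM=11
i=7 t=12 v=9: → [11,14); WM=11
i=8 t=6 v=7: DROP (t<11-4); WM=11
i=9 t=12 v=9: → [11,14); WM=11
i=10 t=14 v=3: → [14,16); WM=13
i=11 t=14 v=4: → [14,16); WM=13
i=12 t=8 v=5: DROP (t<13-4); WM=13

5 8 12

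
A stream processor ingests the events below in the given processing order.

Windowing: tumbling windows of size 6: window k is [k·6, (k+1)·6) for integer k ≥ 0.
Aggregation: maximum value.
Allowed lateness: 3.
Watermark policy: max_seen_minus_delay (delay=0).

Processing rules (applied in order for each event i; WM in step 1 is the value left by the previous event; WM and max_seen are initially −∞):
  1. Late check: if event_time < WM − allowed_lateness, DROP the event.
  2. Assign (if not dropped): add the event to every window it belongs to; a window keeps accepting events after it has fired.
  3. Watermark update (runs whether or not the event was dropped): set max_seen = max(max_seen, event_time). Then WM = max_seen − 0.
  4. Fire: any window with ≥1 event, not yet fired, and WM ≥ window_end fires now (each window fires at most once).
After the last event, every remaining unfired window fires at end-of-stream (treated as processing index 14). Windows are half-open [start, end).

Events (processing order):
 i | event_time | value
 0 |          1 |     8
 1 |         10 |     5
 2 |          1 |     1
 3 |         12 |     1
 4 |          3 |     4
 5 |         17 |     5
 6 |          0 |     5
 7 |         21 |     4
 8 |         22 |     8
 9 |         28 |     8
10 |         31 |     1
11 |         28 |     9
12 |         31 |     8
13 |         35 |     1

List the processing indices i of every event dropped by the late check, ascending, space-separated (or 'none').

i=0 t=1 v=8: → [0,6); WM=1
i=1 t=10 v=5: → [6,12); WM=10; [0,6) fires=8
i=2 t=1 v=1: DROP (t<10-3); WM=10
i=3 t=12 v=1: → [12,18); WM=12; [6,12) fires=5
i=4 t=3 v=4: DROP (t<12-3); WM=12
i=5 t=17 v=5: → [12,18); WM=17
i=6 t=0 v=5: DROP (t<17-3); WM=17
i=7 t=21 v=4: → [18,24); WM=21; [12,18) fires=5
i=8 t=22 v=8: → [18,24); WM=22
i=9 t=28 v=8: → [24,30); WM=28; [18,24) fires=8
i=10 t=31 v=1: → [30,36); WM=31; [24,30) fires=8
i=11 t=28 v=9: → [24,30); WM=31
i=12 t=31 v=8: → [30,36); WM=31
i=13 t=35 v=1: → [30,36); WM=35

2 4 6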